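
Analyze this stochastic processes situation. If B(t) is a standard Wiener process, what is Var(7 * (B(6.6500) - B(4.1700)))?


Var(alpha*(B(t)-B(s))) = alpha^2 * (t-s)
= 7^2 * (6.6500 - 4.1700)
= 49 * 2.4800
= 121.5200

121.5200


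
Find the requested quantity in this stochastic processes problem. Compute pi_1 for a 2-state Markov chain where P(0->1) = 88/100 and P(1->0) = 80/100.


Stationary distribution: pi_0 = p10/(p01+p10), pi_1 = p01/(p01+p10)
p01 = 0.8800, p10 = 0.8000
pi_1 = 0.5238

0.5238


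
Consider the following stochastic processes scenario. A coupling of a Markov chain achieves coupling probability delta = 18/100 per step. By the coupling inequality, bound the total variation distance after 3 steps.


TV distance bound <= (1-delta)^n
= (1 - 0.1800)^3
= 0.8200^3
= 0.5514

0.5514


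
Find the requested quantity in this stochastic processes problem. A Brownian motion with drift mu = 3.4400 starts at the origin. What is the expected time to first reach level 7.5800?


Expected first passage time = a/mu
= 7.5800/3.4400
= 2.2035

2.2035


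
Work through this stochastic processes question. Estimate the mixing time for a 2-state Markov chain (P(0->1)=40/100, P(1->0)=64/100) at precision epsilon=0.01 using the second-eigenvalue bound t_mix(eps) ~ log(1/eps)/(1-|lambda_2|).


lambda_2 = |1 - p01 - p10| = |1 - 0.4000 - 0.6400| = 0.0400
t_mix ~ log(1/eps)/(1 - |lambda_2|)
= log(100)/(1 - 0.0400) = 4.6052/0.9600
= 4.7971

4.7971


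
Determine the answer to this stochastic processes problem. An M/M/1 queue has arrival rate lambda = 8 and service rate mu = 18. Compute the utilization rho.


rho = lambda/mu
= 8/18
= 0.4444

0.4444


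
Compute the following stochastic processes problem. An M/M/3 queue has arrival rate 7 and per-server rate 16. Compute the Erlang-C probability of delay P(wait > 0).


a = lambda/mu = 0.4375
rho = a/c = 0.1458
Erlang-C formula applied:
C(c,a) = 0.0105

0.0105


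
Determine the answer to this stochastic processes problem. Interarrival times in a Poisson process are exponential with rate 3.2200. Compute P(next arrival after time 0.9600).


P(X > t) = exp(-lambda * t)
= exp(-3.2200 * 0.9600)
= exp(-3.0912) = 0.0454

0.0454


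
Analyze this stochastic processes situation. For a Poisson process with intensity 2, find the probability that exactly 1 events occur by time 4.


P(N(t)=k) = (lambda*t)^k * exp(-lambda*t) / k!
lambda*t = 8
= 8^1 * exp(-8) / 1!
= 8 * 3.3546e-04 / 1
= 0.0027

0.0027


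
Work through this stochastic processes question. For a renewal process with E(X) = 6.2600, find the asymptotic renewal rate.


Long-run renewal rate = 1/E(X)
= 1/6.2600
= 0.1597

0.1597


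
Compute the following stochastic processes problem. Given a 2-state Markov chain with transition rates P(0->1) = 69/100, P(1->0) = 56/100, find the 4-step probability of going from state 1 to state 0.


Computing P^4 by matrix multiplication.
P = [[0.3100, 0.6900], [0.5600, 0.4400]]
After raising P to the power 4:
P^4(1,0) = 0.4463

0.4463


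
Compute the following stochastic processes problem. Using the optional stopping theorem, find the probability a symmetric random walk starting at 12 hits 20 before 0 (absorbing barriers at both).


By optional stopping theorem: E(M at tau) = M(0) = 12
P(hit 20)*20 + P(hit 0)*0 = 12
P(hit 20) = (12 - 0)/(20 - 0) = 3/5 = 0.6000

0.6000


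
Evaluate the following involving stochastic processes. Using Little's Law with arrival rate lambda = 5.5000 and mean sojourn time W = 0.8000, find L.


Little's Law: L = lambda * W
= 5.5000 * 0.8000
= 4.4000

4.4000


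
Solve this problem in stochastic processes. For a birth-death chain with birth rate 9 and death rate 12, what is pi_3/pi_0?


For birth-death process, pi_n/pi_0 = (lambda/mu)^n
= (9/12)^3
= 0.4219

0.4219


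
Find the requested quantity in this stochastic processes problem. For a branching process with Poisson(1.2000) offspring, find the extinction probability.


Since mu = 1.2000 > 1, extinction prob q < 1.
Solve s = exp(mu*(s-1)) iteratively.
q = 0.6863

0.6863


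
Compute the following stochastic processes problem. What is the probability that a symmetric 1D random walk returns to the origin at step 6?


P(S(6) = 0) = C(6,3) / 4^3
= 20 / 64
= 0.3125

0.3125


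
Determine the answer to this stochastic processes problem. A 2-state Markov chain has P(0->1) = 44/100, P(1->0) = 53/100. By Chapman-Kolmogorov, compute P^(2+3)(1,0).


P^5 = P^2 * P^3
Computing via matrix multiplication of the transition matrix.
Entry (1,0) of P^5 = 0.5464

0.5464


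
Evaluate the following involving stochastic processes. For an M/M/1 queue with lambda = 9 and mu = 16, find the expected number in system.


rho = 9/16 = 0.5625
L = rho/(1-rho)
= 0.5625/0.4375
= 1.2857

1.2857


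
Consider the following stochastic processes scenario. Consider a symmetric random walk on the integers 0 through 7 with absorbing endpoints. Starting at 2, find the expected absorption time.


For symmetric RW on 0,...,N with absorbing barriers, E(i) = i*(N-i)
E(2) = 2 * 5 = 10

10


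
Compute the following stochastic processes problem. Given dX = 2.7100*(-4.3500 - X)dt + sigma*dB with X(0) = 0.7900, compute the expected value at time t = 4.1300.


E[X(t)] = mu + (X(0) - mu)*exp(-theta*t)
= -4.3500 + (0.7900 - -4.3500)*exp(-2.7100*4.1300)
= -4.3500 + 5.1400 * 1.3780e-05
= -4.3499

-4.3499


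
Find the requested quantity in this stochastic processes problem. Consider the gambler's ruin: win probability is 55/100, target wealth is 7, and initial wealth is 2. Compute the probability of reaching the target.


Gambler's ruin formula:
r = q/p = 0.4500/0.5500 = 0.8182
P(win) = (1 - r^i)/(1 - r^N)
= (1 - 0.8182^2)/(1 - 0.8182^7)
= 0.4381

0.4381


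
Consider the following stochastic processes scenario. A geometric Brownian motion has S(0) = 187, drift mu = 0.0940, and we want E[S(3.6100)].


E[S(t)] = S(0) * exp(mu * t)
= 187 * exp(0.0940 * 3.6100)
= 187 * 1.4040
= 262.5519

262.5519


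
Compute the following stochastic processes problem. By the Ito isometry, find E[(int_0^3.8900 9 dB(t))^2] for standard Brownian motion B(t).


By Ito isometry: E[(int f dB)^2] = int f^2 dt
= 9^2 * 3.8900
= 81 * 3.8900 = 315.0900

315.0900


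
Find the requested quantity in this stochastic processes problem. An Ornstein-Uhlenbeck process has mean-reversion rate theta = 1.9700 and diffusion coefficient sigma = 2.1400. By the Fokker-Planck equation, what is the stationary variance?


Stationary variance = sigma^2 / (2*theta)
= 2.1400^2 / (2*1.9700)
= 4.5796 / 3.9400
= 1.1623

1.1623


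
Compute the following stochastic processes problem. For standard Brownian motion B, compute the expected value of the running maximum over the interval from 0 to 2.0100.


E(max B(s)) = sqrt(2t/pi)
= sqrt(2*2.0100/pi)
= sqrt(1.2796)
= 1.1312

1.1312


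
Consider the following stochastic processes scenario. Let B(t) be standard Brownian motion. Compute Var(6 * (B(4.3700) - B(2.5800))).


Var(alpha*(B(t)-B(s))) = alpha^2 * (t-s)
= 6^2 * (4.3700 - 2.5800)
= 36 * 1.7900
= 64.4400

64.4400


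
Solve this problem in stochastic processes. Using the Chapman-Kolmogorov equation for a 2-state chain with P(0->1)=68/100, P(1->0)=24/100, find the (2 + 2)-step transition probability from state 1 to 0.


P^4 = P^2 * P^2
Computing via matrix multiplication of the transition matrix.
Entry (1,0) of P^4 = 0.2609

0.2609


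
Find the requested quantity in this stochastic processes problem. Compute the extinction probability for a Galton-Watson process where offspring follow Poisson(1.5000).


Since mu = 1.5000 > 1, extinction prob q < 1.
Solve s = exp(mu*(s-1)) iteratively.
q = 0.4172

0.4172


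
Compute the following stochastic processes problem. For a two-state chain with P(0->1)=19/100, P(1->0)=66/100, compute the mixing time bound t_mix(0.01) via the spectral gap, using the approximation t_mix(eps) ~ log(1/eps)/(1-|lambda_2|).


lambda_2 = |1 - p01 - p10| = |1 - 0.1900 - 0.6600| = 0.1500
t_mix ~ log(1/eps)/(1 - |lambda_2|)
= log(100)/(1 - 0.1500) = 4.6052/0.8500
= 5.4178

5.4178


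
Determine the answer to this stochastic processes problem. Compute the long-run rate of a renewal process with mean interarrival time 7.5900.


Long-run renewal rate = 1/E(X)
= 1/7.5900
= 0.1318

0.1318


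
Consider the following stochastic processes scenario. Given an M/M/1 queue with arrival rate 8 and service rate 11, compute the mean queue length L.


rho = 8/11 = 0.7273
L = rho/(1-rho)
= 0.7273/0.2727
= 2.6667

2.6667


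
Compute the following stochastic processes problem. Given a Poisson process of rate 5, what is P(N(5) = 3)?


P(N(t)=k) = (lambda*t)^k * exp(-lambda*t) / k!
lambda*t = 25
= 25^3 * exp(-25) / 3!
= 15625 * 1.3888e-11 / 6
= 3.6167e-08

3.6167e-08


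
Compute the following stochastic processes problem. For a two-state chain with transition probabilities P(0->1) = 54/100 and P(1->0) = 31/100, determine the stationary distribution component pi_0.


Stationary distribution: pi_0 = p10/(p01+p10), pi_1 = p01/(p01+p10)
p01 = 0.5400, p10 = 0.3100
pi_0 = 0.3647

0.3647


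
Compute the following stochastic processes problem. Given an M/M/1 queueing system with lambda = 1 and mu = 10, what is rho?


rho = lambda/mu
= 1/10
= 0.1000

0.1000


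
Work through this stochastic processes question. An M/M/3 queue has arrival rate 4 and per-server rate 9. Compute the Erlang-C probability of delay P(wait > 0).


a = lambda/mu = 0.4444
rho = a/c = 0.1481
Erlang-C formula applied:
C(c,a) = 0.0110

0.0110


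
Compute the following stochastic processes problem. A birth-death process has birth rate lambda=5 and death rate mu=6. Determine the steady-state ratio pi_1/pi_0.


For birth-death process, pi_n/pi_0 = (lambda/mu)^n
= (5/6)^1
= 0.8333

0.8333


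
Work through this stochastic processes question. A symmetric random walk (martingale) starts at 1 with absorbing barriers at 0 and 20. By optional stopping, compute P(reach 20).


By optional stopping theorem: E(M at tau) = M(0) = 1
P(hit 20)*20 + P(hit 0)*0 = 1
P(hit 20) = (1 - 0)/(20 - 0) = 1/20 = 0.0500

0.0500


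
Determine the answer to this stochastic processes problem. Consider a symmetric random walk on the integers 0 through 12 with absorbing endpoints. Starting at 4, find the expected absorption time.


For symmetric RW on 0,...,N with absorbing barriers, E(i) = i*(N-i)
E(4) = 4 * 8 = 32

32


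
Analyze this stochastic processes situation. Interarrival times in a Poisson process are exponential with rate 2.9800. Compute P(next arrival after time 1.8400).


P(X > t) = exp(-lambda * t)
= exp(-2.9800 * 1.8400)
= exp(-5.4832) = 0.0042

0.0042


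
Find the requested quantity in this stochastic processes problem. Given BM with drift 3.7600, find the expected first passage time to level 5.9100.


Expected first passage time = a/mu
= 5.9100/3.7600
= 1.5718

1.5718


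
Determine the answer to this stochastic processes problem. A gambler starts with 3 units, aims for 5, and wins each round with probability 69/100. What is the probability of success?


Gambler's ruin formula:
r = q/p = 0.3100/0.6900 = 0.4493
P(win) = (1 - r^i)/(1 - r^N)
= (1 - 0.4493^3)/(1 - 0.4493^5)
= 0.9263

0.9263


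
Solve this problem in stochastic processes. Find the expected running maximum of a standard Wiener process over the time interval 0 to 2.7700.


E(max B(s)) = sqrt(2t/pi)
= sqrt(2*2.7700/pi)
= sqrt(1.7634)
= 1.3279

1.3279


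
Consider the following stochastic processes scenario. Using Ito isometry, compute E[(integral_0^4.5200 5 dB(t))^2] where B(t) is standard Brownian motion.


By Ito isometry: E[(int f dB)^2] = int f^2 dt
= 5^2 * 4.5200
= 25 * 4.5200 = 113.0000

113.0000


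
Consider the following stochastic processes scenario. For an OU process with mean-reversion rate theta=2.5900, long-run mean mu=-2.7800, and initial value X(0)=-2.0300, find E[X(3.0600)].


E[X(t)] = mu + (X(0) - mu)*exp(-theta*t)
= -2.7800 + (-2.0300 - -2.7800)*exp(-2.5900*3.0600)
= -2.7800 + 0.7500 * 3.6145e-04
= -2.7797

-2.7797


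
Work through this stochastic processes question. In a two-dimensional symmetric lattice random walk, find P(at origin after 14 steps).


P = C(14,7)^2 / 4^14
= 3432^2 / 268435456
= 11778624 / 268435456
= 0.0439

0.0439


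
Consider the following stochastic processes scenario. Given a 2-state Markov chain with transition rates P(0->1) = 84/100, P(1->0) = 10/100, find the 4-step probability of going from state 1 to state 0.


Computing P^4 by matrix multiplication.
P = [[0.1600, 0.8400], [0.1000, 0.9000]]
After raising P to the power 4:
P^4(1,0) = 0.1064

0.1064


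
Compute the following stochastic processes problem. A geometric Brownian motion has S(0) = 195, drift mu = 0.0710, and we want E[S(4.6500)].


E[S(t)] = S(0) * exp(mu * t)
= 195 * exp(0.0710 * 4.6500)
= 195 * 1.3912
= 271.2795

271.2795


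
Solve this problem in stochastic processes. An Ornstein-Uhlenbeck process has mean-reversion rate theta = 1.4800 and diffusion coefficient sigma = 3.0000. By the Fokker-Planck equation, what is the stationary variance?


Stationary variance = sigma^2 / (2*theta)
= 3.0000^2 / (2*1.4800)
= 9.0000 / 2.9600
= 3.0405

3.0405


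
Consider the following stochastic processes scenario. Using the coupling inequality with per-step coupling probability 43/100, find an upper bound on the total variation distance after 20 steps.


TV distance bound <= (1-delta)^n
= (1 - 0.4300)^20
= 0.5700^20
= 1.3107e-05

1.3107e-05


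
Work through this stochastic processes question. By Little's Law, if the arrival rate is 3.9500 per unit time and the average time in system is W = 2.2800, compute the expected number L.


Little's Law: L = lambda * W
= 3.9500 * 2.2800
= 9.0060

9.0060


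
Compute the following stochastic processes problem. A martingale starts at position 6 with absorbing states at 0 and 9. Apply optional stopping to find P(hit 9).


By optional stopping theorem: E(M at tau) = M(0) = 6
P(hit 9)*9 + P(hit 0)*0 = 6
P(hit 9) = (6 - 0)/(9 - 0) = 2/3 = 0.6667

0.6667


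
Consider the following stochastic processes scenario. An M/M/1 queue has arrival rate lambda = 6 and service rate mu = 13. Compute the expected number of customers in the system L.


rho = 6/13 = 0.4615
L = rho/(1-rho)
= 0.4615/0.5385
= 0.8571

0.8571


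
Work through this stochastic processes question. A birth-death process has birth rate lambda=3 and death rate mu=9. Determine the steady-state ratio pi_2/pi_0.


For birth-death process, pi_n/pi_0 = (lambda/mu)^n
= (3/9)^2
= 0.1111

0.1111


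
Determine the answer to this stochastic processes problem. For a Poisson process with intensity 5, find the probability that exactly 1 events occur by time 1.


P(N(t)=k) = (lambda*t)^k * exp(-lambda*t) / k!
lambda*t = 5
= 5^1 * exp(-5) / 1!
= 5 * 0.0067 / 1
= 0.0337

0.0337


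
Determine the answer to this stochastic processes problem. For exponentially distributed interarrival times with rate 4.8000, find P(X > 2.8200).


P(X > t) = exp(-lambda * t)
= exp(-4.8000 * 2.8200)
= exp(-13.5360) = 1.3225e-06

1.3225e-06


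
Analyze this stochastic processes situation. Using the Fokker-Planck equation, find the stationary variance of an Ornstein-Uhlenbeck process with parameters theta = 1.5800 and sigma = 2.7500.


Stationary variance = sigma^2 / (2*theta)
= 2.7500^2 / (2*1.5800)
= 7.5625 / 3.1600
= 2.3932

2.3932


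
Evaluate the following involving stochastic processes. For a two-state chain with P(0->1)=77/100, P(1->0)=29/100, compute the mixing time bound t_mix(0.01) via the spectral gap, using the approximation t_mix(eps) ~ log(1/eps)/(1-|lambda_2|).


lambda_2 = |1 - p01 - p10| = |1 - 0.7700 - 0.2900| = 0.0600
t_mix ~ log(1/eps)/(1 - |lambda_2|)
= log(100)/(1 - 0.0600) = 4.6052/0.9400
= 4.8991

4.8991


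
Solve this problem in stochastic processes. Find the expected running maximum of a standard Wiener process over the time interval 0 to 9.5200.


E(max B(s)) = sqrt(2t/pi)
= sqrt(2*9.5200/pi)
= sqrt(6.0606)
= 2.4618

2.4618


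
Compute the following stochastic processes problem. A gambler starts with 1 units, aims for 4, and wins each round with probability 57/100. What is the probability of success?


Gambler's ruin formula:
r = q/p = 0.4300/0.5700 = 0.7544
P(win) = (1 - r^i)/(1 - r^N)
= (1 - 0.7544^1)/(1 - 0.7544^4)
= 0.3633

0.3633


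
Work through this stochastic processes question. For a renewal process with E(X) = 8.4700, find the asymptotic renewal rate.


Long-run renewal rate = 1/E(X)
= 1/8.4700
= 0.1181

0.1181


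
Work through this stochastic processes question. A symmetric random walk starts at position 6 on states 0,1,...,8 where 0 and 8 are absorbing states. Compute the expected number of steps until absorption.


For symmetric RW on 0,...,N with absorbing barriers, E(i) = i*(N-i)
E(6) = 6 * 2 = 12

12


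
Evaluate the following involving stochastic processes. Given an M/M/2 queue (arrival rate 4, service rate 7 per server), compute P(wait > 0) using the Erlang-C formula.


a = lambda/mu = 0.5714
rho = a/c = 0.2857
Erlang-C formula applied:
C(c,a) = 0.1270

0.1270


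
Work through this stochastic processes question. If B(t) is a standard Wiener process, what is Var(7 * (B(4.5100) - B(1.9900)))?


Var(alpha*(B(t)-B(s))) = alpha^2 * (t-s)
= 7^2 * (4.5100 - 1.9900)
= 49 * 2.5200
= 123.4800

123.4800


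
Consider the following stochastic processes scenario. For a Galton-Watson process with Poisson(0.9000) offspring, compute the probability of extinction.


Since mu = 0.9000 <= 1, extinction probability = 1.

1.0000


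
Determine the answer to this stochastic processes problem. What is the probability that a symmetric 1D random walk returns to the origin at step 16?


P(S(16) = 0) = C(16,8) / 4^8
= 12870 / 65536
= 0.1964

0.1964


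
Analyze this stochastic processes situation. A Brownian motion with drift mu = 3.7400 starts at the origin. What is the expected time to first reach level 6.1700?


Expected first passage time = a/mu
= 6.1700/3.7400
= 1.6497

1.6497


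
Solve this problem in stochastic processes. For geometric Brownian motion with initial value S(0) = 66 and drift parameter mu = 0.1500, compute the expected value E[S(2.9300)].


E[S(t)] = S(0) * exp(mu * t)
= 66 * exp(0.1500 * 2.9300)
= 66 * 1.5519
= 102.4274

102.4274


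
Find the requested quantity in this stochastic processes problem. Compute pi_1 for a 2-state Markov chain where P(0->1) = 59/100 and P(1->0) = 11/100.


Stationary distribution: pi_0 = p10/(p01+p10), pi_1 = p01/(p01+p10)
p01 = 0.5900, p10 = 0.1100
pi_1 = 0.8429

0.8429


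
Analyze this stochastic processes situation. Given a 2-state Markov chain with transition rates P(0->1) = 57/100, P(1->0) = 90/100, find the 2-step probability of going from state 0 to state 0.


Computing P^2 by matrix multiplication.
P = [[0.4300, 0.5700], [0.9000, 0.1000]]
After raising P to the power 2:
P^2(0,0) = 0.6979

0.6979


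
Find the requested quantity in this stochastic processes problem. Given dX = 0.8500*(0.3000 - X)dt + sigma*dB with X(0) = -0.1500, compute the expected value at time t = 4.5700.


E[X(t)] = mu + (X(0) - mu)*exp(-theta*t)
= 0.3000 + (-0.1500 - 0.3000)*exp(-0.8500*4.5700)
= 0.3000 + -0.4500 * 0.0206
= 0.2907

0.2907


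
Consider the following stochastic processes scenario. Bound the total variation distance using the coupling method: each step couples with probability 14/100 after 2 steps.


TV distance bound <= (1-delta)^n
= (1 - 0.1400)^2
= 0.8600^2
= 0.7396

0.7396


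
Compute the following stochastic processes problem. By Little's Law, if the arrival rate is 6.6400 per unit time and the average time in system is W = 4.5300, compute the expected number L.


Little's Law: L = lambda * W
= 6.6400 * 4.5300
= 30.0792

30.0792


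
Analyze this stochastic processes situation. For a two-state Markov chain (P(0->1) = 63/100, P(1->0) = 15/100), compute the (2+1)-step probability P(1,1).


P^3 = P^2 * P^1
Computing via matrix multiplication of the transition matrix.
Entry (1,1) of P^3 = 0.8097

0.8097


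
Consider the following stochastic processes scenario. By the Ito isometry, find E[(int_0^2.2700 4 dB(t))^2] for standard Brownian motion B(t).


By Ito isometry: E[(int f dB)^2] = int f^2 dt
= 4^2 * 2.2700
= 16 * 2.2700 = 36.3200

36.3200


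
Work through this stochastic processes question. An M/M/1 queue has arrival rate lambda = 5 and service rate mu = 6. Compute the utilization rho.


rho = lambda/mu
= 5/6
= 0.8333

0.8333


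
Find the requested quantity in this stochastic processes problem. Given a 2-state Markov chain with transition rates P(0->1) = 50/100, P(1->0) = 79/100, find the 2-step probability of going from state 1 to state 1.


Computing P^2 by matrix multiplication.
P = [[0.5000, 0.5000], [0.7900, 0.2100]]
After raising P to the power 2:
P^2(1,1) = 0.4391

0.4391


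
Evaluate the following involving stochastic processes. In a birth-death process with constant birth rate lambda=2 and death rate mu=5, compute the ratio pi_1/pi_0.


For birth-death process, pi_n/pi_0 = (lambda/mu)^n
= (2/5)^1
= 0.4000

0.4000


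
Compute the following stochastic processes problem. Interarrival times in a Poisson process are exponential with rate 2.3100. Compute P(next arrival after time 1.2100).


P(X > t) = exp(-lambda * t)
= exp(-2.3100 * 1.2100)
= exp(-2.7951) = 0.0611

0.0611


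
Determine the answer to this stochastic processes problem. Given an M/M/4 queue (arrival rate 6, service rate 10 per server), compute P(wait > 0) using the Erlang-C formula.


a = lambda/mu = 0.6000
rho = a/c = 0.1500
Erlang-C formula applied:
C(c,a) = 0.0035

0.0035


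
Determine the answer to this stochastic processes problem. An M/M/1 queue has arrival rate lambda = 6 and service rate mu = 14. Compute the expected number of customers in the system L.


rho = 6/14 = 0.4286
L = rho/(1-rho)
= 0.4286/0.5714
= 0.7500

0.7500


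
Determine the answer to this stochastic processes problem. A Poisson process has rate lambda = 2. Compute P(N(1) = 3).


P(N(t)=k) = (lambda*t)^k * exp(-lambda*t) / k!
lambda*t = 2
= 2^3 * exp(-2) / 3!
= 8 * 0.1353 / 6
= 0.1804

0.1804


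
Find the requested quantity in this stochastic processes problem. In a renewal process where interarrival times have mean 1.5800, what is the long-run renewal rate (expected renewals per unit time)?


Long-run renewal rate = 1/E(X)
= 1/1.5800
= 0.6329

0.6329


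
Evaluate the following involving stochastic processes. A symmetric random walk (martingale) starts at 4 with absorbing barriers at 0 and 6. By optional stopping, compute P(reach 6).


By optional stopping theorem: E(M at tau) = M(0) = 4
P(hit 6)*6 + P(hit 0)*0 = 4
P(hit 6) = (4 - 0)/(6 - 0) = 2/3 = 0.6667

0.6667


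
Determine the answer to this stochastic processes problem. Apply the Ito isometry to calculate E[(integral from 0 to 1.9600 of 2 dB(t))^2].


By Ito isometry: E[(int f dB)^2] = int f^2 dt
= 2^2 * 1.9600
= 4 * 1.9600 = 7.8400

7.8400


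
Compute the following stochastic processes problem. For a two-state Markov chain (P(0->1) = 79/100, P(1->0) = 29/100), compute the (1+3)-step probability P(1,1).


P^4 = P^1 * P^3
Computing via matrix multiplication of the transition matrix.
Entry (1,1) of P^4 = 0.7315

0.7315


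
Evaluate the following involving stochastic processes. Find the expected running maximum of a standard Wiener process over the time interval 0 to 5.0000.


E(max B(s)) = sqrt(2t/pi)
= sqrt(2*5.0000/pi)
= sqrt(3.1831)
= 1.7841

1.7841


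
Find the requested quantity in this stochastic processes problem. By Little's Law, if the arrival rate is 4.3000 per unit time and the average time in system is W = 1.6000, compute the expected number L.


Little's Law: L = lambda * W
= 4.3000 * 1.6000
= 6.8800

6.8800


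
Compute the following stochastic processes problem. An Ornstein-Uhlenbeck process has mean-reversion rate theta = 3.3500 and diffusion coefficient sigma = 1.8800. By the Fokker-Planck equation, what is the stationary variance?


Stationary variance = sigma^2 / (2*theta)
= 1.8800^2 / (2*3.3500)
= 3.5344 / 6.7000
= 0.5275

0.5275


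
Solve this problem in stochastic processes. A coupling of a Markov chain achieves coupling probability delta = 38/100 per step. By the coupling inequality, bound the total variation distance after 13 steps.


TV distance bound <= (1-delta)^n
= (1 - 0.3800)^13
= 0.6200^13
= 0.0020

0.0020


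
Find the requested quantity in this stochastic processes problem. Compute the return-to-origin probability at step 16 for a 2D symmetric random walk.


P = C(16,8)^2 / 4^16
= 12870^2 / 4294967296
= 165636900 / 4294967296
= 0.0386

0.0386


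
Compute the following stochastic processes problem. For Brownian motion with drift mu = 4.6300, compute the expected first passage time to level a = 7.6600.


Expected first passage time = a/mu
= 7.6600/4.6300
= 1.6544

1.6544


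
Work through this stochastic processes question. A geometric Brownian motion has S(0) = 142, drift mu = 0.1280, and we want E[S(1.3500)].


E[S(t)] = S(0) * exp(mu * t)
= 142 * exp(0.1280 * 1.3500)
= 142 * 1.1886
= 168.7852

168.7852


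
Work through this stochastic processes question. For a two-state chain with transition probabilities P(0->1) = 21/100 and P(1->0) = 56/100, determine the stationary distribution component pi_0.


Stationary distribution: pi_0 = p10/(p01+p10), pi_1 = p01/(p01+p10)
p01 = 0.2100, p10 = 0.5600
pi_0 = 0.7273

0.7273


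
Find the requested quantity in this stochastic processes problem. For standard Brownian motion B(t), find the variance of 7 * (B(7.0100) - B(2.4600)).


Var(alpha*(B(t)-B(s))) = alpha^2 * (t-s)
= 7^2 * (7.0100 - 2.4600)
= 49 * 4.5500
= 222.9500

222.9500


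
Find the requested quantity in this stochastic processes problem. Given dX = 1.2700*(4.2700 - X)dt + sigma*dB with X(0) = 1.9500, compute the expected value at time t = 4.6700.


E[X(t)] = mu + (X(0) - mu)*exp(-theta*t)
= 4.2700 + (1.9500 - 4.2700)*exp(-1.2700*4.6700)
= 4.2700 + -2.3200 * 0.0027
= 4.2638

4.2638


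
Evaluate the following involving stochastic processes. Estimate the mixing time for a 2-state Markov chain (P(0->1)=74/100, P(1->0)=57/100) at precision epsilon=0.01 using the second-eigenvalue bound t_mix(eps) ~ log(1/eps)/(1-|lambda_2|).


lambda_2 = |1 - p01 - p10| = |1 - 0.7400 - 0.5700| = 0.3100
t_mix ~ log(1/eps)/(1 - |lambda_2|)
= log(100)/(1 - 0.3100) = 4.6052/0.6900
= 6.6742

6.6742


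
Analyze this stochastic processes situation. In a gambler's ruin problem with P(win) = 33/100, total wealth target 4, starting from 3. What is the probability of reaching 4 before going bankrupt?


Gambler's ruin formula:
r = q/p = 0.6700/0.3300 = 2.0303
P(win) = (1 - r^i)/(1 - r^N)
= (1 - 2.0303^3)/(1 - 2.0303^4)
= 0.4608

0.4608


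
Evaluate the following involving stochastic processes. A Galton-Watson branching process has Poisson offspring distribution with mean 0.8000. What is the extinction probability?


Since mu = 0.8000 <= 1, extinction probability = 1.

1.0000


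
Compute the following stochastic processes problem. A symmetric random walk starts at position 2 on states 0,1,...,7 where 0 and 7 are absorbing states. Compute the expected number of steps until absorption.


For symmetric RW on 0,...,N with absorbing barriers, E(i) = i*(N-i)
E(2) = 2 * 5 = 10

10


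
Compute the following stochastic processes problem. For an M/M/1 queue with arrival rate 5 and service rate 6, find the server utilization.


rho = lambda/mu
= 5/6
= 0.8333

0.8333


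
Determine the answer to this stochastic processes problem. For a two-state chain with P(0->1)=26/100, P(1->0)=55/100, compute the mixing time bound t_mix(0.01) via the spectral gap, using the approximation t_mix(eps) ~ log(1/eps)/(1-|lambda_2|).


lambda_2 = |1 - p01 - p10| = |1 - 0.2600 - 0.5500| = 0.1900
t_mix ~ log(1/eps)/(1 - |lambda_2|)
= log(100)/(1 - 0.1900) = 4.6052/0.8100
= 5.6854

5.6854


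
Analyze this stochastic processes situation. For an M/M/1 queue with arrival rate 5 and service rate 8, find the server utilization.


rho = lambda/mu
= 5/8
= 0.6250

0.6250


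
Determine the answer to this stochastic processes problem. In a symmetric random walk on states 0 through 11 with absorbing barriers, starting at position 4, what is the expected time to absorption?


For symmetric RW on 0,...,N with absorbing barriers, E(i) = i*(N-i)
E(4) = 4 * 7 = 28

28


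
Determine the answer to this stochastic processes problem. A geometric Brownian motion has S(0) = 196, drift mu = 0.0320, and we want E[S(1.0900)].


E[S(t)] = S(0) * exp(mu * t)
= 196 * exp(0.0320 * 1.0900)
= 196 * 1.0355
= 202.9571

202.9571


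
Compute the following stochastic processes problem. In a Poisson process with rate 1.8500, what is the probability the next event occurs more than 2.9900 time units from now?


P(X > t) = exp(-lambda * t)
= exp(-1.8500 * 2.9900)
= exp(-5.5315) = 0.0040

0.0040


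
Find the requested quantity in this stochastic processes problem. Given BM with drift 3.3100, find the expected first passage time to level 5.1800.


Expected first passage time = a/mu
= 5.1800/3.3100
= 1.5650

1.5650


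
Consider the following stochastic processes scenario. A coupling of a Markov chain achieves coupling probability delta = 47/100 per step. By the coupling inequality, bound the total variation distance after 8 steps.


TV distance bound <= (1-delta)^n
= (1 - 0.4700)^8
= 0.5300^8
= 0.0062

0.0062


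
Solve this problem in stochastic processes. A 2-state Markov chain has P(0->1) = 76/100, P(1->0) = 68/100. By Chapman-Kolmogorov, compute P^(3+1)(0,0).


P^4 = P^3 * P^1
Computing via matrix multiplication of the transition matrix.
Entry (0,0) of P^4 = 0.4920

0.4920


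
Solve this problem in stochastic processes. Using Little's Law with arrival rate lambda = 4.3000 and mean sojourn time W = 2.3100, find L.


Little's Law: L = lambda * W
= 4.3000 * 2.3100
= 9.9330

9.9330


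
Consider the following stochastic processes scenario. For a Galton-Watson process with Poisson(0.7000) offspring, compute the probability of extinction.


Since mu = 0.7000 <= 1, extinction probability = 1.

1.0000


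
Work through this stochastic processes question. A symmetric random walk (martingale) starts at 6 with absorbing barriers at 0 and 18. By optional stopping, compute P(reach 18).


By optional stopping theorem: E(M at tau) = M(0) = 6
P(hit 18)*18 + P(hit 0)*0 = 6
P(hit 18) = (6 - 0)/(18 - 0) = 1/3 = 0.3333

0.3333


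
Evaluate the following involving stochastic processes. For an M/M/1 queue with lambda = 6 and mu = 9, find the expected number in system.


rho = 6/9 = 0.6667
L = rho/(1-rho)
= 0.6667/0.3333
= 2.0000

2.0000


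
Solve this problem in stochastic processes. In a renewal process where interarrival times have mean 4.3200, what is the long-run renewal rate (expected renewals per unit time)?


Long-run renewal rate = 1/E(X)
= 1/4.3200
= 0.2315

0.2315


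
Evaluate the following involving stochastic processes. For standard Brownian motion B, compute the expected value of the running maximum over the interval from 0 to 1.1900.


E(max B(s)) = sqrt(2t/pi)
= sqrt(2*1.1900/pi)
= sqrt(0.7576)
= 0.8704

0.8704


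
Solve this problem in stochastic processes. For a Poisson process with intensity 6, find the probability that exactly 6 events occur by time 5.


P(N(t)=k) = (lambda*t)^k * exp(-lambda*t) / k!
lambda*t = 30
= 30^6 * exp(-30) / 6!
= 729000000 * 9.3576e-14 / 720
= 9.4746e-08

9.4746e-08


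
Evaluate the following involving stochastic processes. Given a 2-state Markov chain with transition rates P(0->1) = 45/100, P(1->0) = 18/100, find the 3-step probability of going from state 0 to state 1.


Computing P^3 by matrix multiplication.
P = [[0.5500, 0.4500], [0.1800, 0.8200]]
After raising P to the power 3:
P^3(0,1) = 0.6781

0.6781


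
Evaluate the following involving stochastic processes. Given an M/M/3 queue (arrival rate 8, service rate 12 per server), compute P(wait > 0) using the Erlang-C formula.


a = lambda/mu = 0.6667
rho = a/c = 0.2222
Erlang-C formula applied:
C(c,a) = 0.0325

0.0325


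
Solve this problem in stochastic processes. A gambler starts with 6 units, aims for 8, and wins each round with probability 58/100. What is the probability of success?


Gambler's ruin formula:
r = q/p = 0.4200/0.5800 = 0.7241
P(win) = (1 - r^i)/(1 - r^N)
= (1 - 0.7241^6)/(1 - 0.7241^8)
= 0.9258

0.9258


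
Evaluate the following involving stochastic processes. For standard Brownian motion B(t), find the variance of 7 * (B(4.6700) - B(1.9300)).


Var(alpha*(B(t)-B(s))) = alpha^2 * (t-s)
= 7^2 * (4.6700 - 1.9300)
= 49 * 2.7400
= 134.2600

134.2600


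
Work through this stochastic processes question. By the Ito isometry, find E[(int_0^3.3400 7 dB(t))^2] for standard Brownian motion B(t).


By Ito isometry: E[(int f dB)^2] = int f^2 dt
= 7^2 * 3.3400
= 49 * 3.3400 = 163.6600

163.6600


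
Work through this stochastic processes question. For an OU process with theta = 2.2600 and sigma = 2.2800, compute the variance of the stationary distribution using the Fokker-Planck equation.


Stationary variance = sigma^2 / (2*theta)
= 2.2800^2 / (2*2.2600)
= 5.1984 / 4.5200
= 1.1501

1.1501


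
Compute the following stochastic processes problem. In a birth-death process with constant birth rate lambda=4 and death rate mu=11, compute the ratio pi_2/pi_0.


For birth-death process, pi_n/pi_0 = (lambda/mu)^n
= (4/11)^2
= 0.1322

0.1322


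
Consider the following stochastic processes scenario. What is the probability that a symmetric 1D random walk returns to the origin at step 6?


P(S(6) = 0) = C(6,3) / 4^3
= 20 / 64
= 0.3125

0.3125


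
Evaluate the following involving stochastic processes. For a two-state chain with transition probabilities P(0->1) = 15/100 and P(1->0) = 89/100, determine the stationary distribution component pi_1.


Stationary distribution: pi_0 = p10/(p01+p10), pi_1 = p01/(p01+p10)
p01 = 0.1500, p10 = 0.8900
pi_1 = 0.1442

0.1442


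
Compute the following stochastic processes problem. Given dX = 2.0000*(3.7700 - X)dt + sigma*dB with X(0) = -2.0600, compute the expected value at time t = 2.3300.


E[X(t)] = mu + (X(0) - mu)*exp(-theta*t)
= 3.7700 + (-2.0600 - 3.7700)*exp(-2.0000*2.3300)
= 3.7700 + -5.8300 * 0.0095
= 3.7148

3.7148


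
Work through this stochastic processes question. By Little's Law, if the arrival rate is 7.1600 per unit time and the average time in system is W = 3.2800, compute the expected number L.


Little's Law: L = lambda * W
= 7.1600 * 3.2800
= 23.4848

23.4848


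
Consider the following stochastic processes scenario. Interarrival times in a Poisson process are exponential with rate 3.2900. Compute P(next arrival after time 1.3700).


P(X > t) = exp(-lambda * t)
= exp(-3.2900 * 1.3700)
= exp(-4.5073) = 0.0110

0.0110


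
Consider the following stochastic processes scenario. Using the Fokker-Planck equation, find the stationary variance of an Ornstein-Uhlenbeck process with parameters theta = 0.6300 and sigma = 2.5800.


Stationary variance = sigma^2 / (2*theta)
= 2.5800^2 / (2*0.6300)
= 6.6564 / 1.2600
= 5.2829

5.2829


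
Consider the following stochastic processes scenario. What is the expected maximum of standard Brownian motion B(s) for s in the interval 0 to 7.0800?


E(max B(s)) = sqrt(2t/pi)
= sqrt(2*7.0800/pi)
= sqrt(4.5073)
= 2.1230

2.1230


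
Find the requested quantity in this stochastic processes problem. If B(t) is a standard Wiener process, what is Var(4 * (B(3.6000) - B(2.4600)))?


Var(alpha*(B(t)-B(s))) = alpha^2 * (t-s)
= 4^2 * (3.6000 - 2.4600)
= 16 * 1.1400
= 18.2400

18.2400


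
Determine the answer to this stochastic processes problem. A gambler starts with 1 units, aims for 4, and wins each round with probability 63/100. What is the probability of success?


Gambler's ruin formula:
r = q/p = 0.3700/0.6300 = 0.5873
P(win) = (1 - r^i)/(1 - r^N)
= (1 - 0.5873^1)/(1 - 0.5873^4)
= 0.4684

0.4684


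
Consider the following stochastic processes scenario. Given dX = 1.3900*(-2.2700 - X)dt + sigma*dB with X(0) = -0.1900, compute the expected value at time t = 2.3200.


E[X(t)] = mu + (X(0) - mu)*exp(-theta*t)
= -2.2700 + (-0.1900 - -2.2700)*exp(-1.3900*2.3200)
= -2.2700 + 2.0800 * 0.0398
= -2.1873

-2.1873


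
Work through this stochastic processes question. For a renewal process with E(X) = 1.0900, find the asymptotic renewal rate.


Long-run renewal rate = 1/E(X)
= 1/1.0900
= 0.9174

0.9174


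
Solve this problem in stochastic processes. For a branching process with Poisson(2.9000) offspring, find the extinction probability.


Since mu = 2.9000 > 1, extinction prob q < 1.
Solve s = exp(mu*(s-1)) iteratively.
q = 0.0668

0.0668


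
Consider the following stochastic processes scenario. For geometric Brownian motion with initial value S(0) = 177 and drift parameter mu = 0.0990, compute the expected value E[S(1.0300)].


E[S(t)] = S(0) * exp(mu * t)
= 177 * exp(0.0990 * 1.0300)
= 177 * 1.1074
= 196.0010

196.0010


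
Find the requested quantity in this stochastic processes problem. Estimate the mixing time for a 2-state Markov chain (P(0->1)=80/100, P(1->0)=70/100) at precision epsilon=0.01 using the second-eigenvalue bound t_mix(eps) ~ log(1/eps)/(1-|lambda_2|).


lambda_2 = |1 - p01 - p10| = |1 - 0.8000 - 0.7000| = 0.5000
t_mix ~ log(1/eps)/(1 - |lambda_2|)
= log(100)/(1 - 0.5000) = 4.6052/0.5000
= 9.2103

9.2103


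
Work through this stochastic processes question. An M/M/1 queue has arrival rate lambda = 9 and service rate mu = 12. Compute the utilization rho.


rho = lambda/mu
= 9/12
= 0.7500

0.7500


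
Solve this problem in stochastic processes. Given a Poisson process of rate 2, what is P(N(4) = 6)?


P(N(t)=k) = (lambda*t)^k * exp(-lambda*t) / k!
lambda*t = 8
= 8^6 * exp(-8) / 6!
= 262144 * 3.3546e-04 / 720
= 0.1221

0.1221


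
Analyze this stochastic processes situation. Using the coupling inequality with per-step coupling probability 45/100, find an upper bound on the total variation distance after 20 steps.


TV distance bound <= (1-delta)^n
= (1 - 0.4500)^20
= 0.5500^20
= 6.4158e-06

6.4158e-06


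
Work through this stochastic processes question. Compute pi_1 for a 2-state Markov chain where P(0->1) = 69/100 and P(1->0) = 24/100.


Stationary distribution: pi_0 = p10/(p01+p10), pi_1 = p01/(p01+p10)
p01 = 0.6900, p10 = 0.2400
pi_1 = 0.7419

0.7419


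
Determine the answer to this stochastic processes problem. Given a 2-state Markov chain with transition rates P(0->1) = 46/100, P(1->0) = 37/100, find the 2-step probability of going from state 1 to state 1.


Computing P^2 by matrix multiplication.
P = [[0.5400, 0.4600], [0.3700, 0.6300]]
After raising P to the power 2:
P^2(1,1) = 0.5671

0.5671


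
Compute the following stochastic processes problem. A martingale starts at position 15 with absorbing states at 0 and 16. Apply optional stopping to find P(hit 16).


By optional stopping theorem: E(M at tau) = M(0) = 15
P(hit 16)*16 + P(hit 0)*0 = 15
P(hit 16) = (15 - 0)/(16 - 0) = 15/16 = 0.9375

0.9375


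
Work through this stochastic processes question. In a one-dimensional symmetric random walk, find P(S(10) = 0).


P(S(10) = 0) = C(10,5) / 4^5
= 252 / 1024
= 0.2461

0.2461


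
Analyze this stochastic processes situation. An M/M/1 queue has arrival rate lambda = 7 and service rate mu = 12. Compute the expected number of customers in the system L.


rho = 7/12 = 0.5833
L = rho/(1-rho)
= 0.5833/0.4167
= 1.4000

1.4000
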